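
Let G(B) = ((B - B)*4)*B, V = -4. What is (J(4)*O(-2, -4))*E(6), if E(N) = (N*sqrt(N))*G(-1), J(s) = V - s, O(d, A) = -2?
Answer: 0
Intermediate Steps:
G(B) = 0 (G(B) = (0*4)*B = 0*B = 0)
J(s) = -4 - s
E(N) = 0 (E(N) = (N*sqrt(N))*0 = N**(3/2)*0 = 0)
(J(4)*O(-2, -4))*E(6) = ((-4 - 1*4)*(-2))*0 = ((-4 - 4)*(-2))*0 = -8*(-2)*0 = 16*0 = 0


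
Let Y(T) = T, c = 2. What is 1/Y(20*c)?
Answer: 1/40 ≈ 0.025000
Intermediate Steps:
1/Y(20*c) = 1/(20*2) = 1/40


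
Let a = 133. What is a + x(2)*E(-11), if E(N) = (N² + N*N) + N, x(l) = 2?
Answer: 595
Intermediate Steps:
E(N) = N + 2*N² (E(N) = (N² + N²) + N = 2*N² + N = N + 2*N²)
a + x(2)*E(-11) = 133 + 2*(-11*(1 + 2*(-11))) = 133 + 2*(-11*(1 - 22)) = 133 + 2*(-11*(-21)) = 133 + 2*231 = 133 + 462 = 595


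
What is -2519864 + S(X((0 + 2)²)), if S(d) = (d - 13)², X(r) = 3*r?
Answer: -2519863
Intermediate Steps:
S(d) = (-13 + d)²
-2519864 + S(X((0 + 2)²)) = -2519864 + (-13 + 3*(0 + 2)²)² = -2519864 + (-13 + 3*2²)² = -2519864 + (-13 + 3*4)² = -2519864 + (-13 + 12)² = -2519864 + (-1)² = -2519864 + 1 = -2519863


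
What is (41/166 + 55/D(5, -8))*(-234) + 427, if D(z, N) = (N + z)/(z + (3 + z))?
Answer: 4659554/83 ≈ 56139.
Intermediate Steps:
D(z, N) = (N + z)/(3 + 2*z)
(41/166 + 55/D(5, -8))*(-234) + 427 = (41/166 + 55/(((-8 + 5)/(3 + 2*5))))*(-234) + 427 = (41*(1/166) + 55/((-3/(3 + 10))))*(-234) + 427 = (41/166 + 55/((-3/13)))*(-234) + 427 = (41/166 + 55/(((1/13)*(-3))))*(-234) + 427 = (41/166 + 55/(-3/13))*(-234) + 427 = (41/166 + 55*(-13/3))*(-234) + 427 = (41/166 - 715/3)*(-234) + 427 = -118567/498*(-234) + 427 = 4624113/83 + 427 = 4659554/83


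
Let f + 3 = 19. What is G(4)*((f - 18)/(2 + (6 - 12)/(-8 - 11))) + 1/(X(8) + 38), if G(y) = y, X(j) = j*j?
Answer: -3865/1122 ≈ -3.4447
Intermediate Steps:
X(j) = j²
f = 16 (f = -3 + 19 = 16)
G(4)*((f - 18)/(2 + (6 - 12)/(-8 - 11))) + 1/(X(8) + 38) = 4*((16 - 18)/(2 + (6 - 12)/(-8 - 11))) + 1/(8² + 38) = 4*(-2/(2 - 6/(-19))) + 1/(64 + 38) = 4*(-2/(2 - 6*(-1/19))) + 1/102 = 4*(-2/(2 + 6/19)) + 1/102 = 4*(-2/44/19) + 1/102 = 4*(-2*19/44) + 1/102 = 4*(-19/22) + 1/102 = -38/11 + 1/102 = -3865/1122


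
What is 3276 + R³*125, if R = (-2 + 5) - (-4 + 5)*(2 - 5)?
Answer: 30276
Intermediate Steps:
R = 6 (R = 3 - (-3) = 3 - 1*(-3) = 3 + 3 = 6)
3276 + R³*125 = 3276 + 6³*125 = 3276 + 216*125 = 3276 + 27000 = 30276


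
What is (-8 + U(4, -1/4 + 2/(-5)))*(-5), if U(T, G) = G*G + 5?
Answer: 1031/80 ≈ 12.887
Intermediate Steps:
U(T, G) = 5 + G² (U(T, G) = G² + 5 = 5 + G²)
(-8 + U(4, -1/4 + 2/(-5)))*(-5) = (-8 + (5 + (-1/4 + 2/(-5))²))*(-5) = (-8 + (5 + (-1*¼ + 2*(-⅕))²))*(-5) = (-8 + (5 + (-¼ - ⅖)²))*(-5) = (-8 + (5 + (-13/20)²))*(-5) = (-8 + (5 + 169/400))*(-5) = (-8 + 2169/400)*(-5) = -1031/400*(-5) = 1031/80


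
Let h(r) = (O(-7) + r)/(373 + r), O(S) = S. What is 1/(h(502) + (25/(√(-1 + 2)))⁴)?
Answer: 175/68359474 ≈ 2.5600e-6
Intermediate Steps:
h(r) = (-7 + r)/(373 + r)
1/(h(502) + (25/(√(-1 + 2)))⁴) = 1/((-7 + 502)/(373 + 502) + (25/(√(-1 + 2)))⁴) = 1/(495/875 + (25/(√1))⁴) = 1/((1/875)*495 + (25/1)⁴) = 1/(99/175 + (25*1)⁴) = 1/(99/175 + 25⁴) = 1/(99/175 + 390625) = 1/(68359474/175) = 175/68359474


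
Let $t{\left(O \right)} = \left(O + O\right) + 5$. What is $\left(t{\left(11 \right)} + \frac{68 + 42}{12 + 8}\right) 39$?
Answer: $\frac{2535}{2} \approx 1267.5$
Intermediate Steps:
$t{\left(O \right)} = 5 + 2 O$ ($t{\left(O \right)} = 2 O + 5 = 5 + 2 O$)
$\left(t{\left(11 \right)} + \frac{68 + 42}{12 + 8}\right) 39 = \left(\left(5 + 2 \cdot 11\right) + \frac{68 + 42}{12 + 8}\right) 39 = \left(\left(5 + 22\right) + \frac{110}{20}\right) 39 = \left(27 + 110 \cdot \frac{1}{20}\right) 39 = \left(27 + \frac{11}{2}\right) 39 = \frac{65}{2} \cdot 39 = \frac{2535}{2}$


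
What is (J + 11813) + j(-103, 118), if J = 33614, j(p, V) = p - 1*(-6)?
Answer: 45330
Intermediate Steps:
j(p, V) = 6 + p (j(p, V) = p + 6 = 6 + p)
(J + 11813) + j(-103, 118) = (33614 + 11813) + (6 - 103) = 45427 - 97 = 45330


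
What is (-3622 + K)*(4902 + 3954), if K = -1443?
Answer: -44855640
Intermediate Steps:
(-3622 + K)*(4902 + 3954) = (-3622 - 1443)*(4902 + 3954) = -5065*8856 = -44855640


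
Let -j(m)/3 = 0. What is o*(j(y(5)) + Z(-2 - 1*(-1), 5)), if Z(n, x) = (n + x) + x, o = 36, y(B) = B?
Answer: 324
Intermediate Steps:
j(m) = 0 (j(m) = -3*0 = 0)
Z(n, x) = n + 2*x
o*(j(y(5)) + Z(-2 - 1*(-1), 5)) = 36*(0 + ((-2 - 1*(-1)) + 2*5)) = 36*(0 + ((-2 + 1) + 10)) = 36*(0 + (-1 + 10)) = 36*(0 + 9) = 36*9 = 324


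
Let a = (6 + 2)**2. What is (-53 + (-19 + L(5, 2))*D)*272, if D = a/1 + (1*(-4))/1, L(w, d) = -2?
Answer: -357136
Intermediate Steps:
a = 64 (a = 8**2 = 64)
D = 60 (D = 64/1 + (1*(-4))/1 = 64*1 - 4*1 = 64 - 4 = 60)
(-53 + (-19 + L(5, 2))*D)*272 = (-53 + (-19 - 2)*60)*272 = (-53 - 21*60)*272 = (-53 - 1260)*272 = -1313*272 = -357136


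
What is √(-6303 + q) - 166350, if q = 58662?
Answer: -166350 + √52359 ≈ -1.6612e+5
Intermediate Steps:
√(-6303 + q) - 166350 = √(-6303 + 58662) - 166350 = √52359 - 166350 = -166350 + √52359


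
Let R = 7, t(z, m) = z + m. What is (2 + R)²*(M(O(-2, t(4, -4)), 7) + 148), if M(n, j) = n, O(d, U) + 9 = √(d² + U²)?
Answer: 11421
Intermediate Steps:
t(z, m) = m + z
O(d, U) = -9 + √(U² + d²) (O(d, U) = -9 + √(d² + U²) = -9 + √(U² + d²))
(2 + R)²*(M(O(-2, t(4, -4)), 7) + 148) = (2 + 7)²*((-9 + √((-4 + 4)² + (-2)²)) + 148) = 9²*((-9 + √(0² + 4)) + 148) = 81*((-9 + √(0 + 4)) + 148) = 81*((-9 + √4) + 148) = 81*((-9 + 2) + 148) = 81*(-7 + 148) = 81*141 = 11421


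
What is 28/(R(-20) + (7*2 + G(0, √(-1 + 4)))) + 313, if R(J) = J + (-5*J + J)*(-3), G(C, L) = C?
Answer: 38485/123 ≈ 312.89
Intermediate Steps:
R(J) = 13*J (R(J) = J - 4*J*(-3) = J + 12*J = 13*J)
28/(R(-20) + (7*2 + G(0, √(-1 + 4)))) + 313 = 28/(13*(-20) + (7*2 + 0)) + 313 = 28/(-260 + (14 + 0)) + 313 = 28/(-260 + 14) + 313 = 28/(-246) + 313 = -1/246*28 + 313 = -14/123 + 313 = 38485/123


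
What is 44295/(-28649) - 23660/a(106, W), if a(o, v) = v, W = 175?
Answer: -19588199/143245 ≈ -136.75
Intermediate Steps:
44295/(-28649) - 23660/a(106, W) = 44295/(-28649) - 23660/175 = 44295*(-1/28649) - 23660*1/175 = -44295/28649 - 676/5 = -19588199/143245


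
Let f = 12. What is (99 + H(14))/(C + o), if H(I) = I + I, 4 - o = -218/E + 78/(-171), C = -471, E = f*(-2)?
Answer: -28956/108443 ≈ -0.26702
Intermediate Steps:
E = -24 (E = 12*(-2) = -24)
o = -1055/228 (o = 4 - (-218/(-24) + 78/(-171)) = 4 - (-218*(-1/24) + 78*(-1/171)) = 4 - (109/12 - 26/57) = 4 - 1*1967/228 = 4 - 1967/228 = -1055/228 ≈ -4.6272)
H(I) = 2*I
(99 + H(14))/(C + o) = (99 + 2*14)/(-471 - 1055/228) = (99 + 28)/(-108443/228) = 127*(-228/108443) = -28956/108443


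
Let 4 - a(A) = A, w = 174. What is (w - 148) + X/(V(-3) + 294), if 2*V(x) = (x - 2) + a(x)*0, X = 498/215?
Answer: 3259966/125345 ≈ 26.008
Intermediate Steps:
X = 498/215 (X = 498*(1/215) = 498/215 ≈ 2.3163)
a(A) = 4 - A
V(x) = -1 + x/2 (V(x) = ((x - 2) + (4 - x)*0)/2 = ((-2 + x) + 0)/2 = (-2 + x)/2 = -1 + x/2)
(w - 148) + X/(V(-3) + 294) = (174 - 148) + (498/215)/((-1 + (½)*(-3)) + 294) = 26 + (498/215)/((-1 - 3/2) + 294) = 26 + (498/215)/(-5/2 + 294) = 26 + (498/215)/(583/2) = 26 + (2/583)*(498/215) = 26 + 996/125345 = 3259966/125345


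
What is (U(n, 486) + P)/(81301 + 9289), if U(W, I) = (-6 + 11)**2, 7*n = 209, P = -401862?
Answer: -401837/90590 ≈ -4.4358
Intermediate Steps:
n = 209/7 (n = (1/7)*209 = 209/7 ≈ 29.857)
U(W, I) = 25 (U(W, I) = 5**2 = 25)
(U(n, 486) + P)/(81301 + 9289) = (25 - 401862)/(81301 + 9289) = -401837/90590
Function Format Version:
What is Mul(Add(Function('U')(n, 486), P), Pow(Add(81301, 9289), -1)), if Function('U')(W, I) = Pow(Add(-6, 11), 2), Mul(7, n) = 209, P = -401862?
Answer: Rational(-401837, 90590) ≈ -4.4358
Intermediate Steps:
n = Rational(209, 7) (n = Mul(Rational(1, 7), 209) = Rational(209, 7) ≈ 29.857)
Function('U')(W, I) = 25 (Function('U')(W, I) = Pow(5, 2) = 25)
Mul(Add(Function('U')(n, 486), P), Pow(Add(81301, 9289), -1)) = Mul(Add(25, -401862), Pow(Add(81301, 9289), -1)) = Mul(-401837, Pow(90590, -1)) = Mul(-401837, Rational(1, 90590)) = Rational(-401837, 90590)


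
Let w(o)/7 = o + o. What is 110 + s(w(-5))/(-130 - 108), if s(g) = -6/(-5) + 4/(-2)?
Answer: 65452/595 ≈ 110.00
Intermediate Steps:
w(o) = 14*o (w(o) = 7*(o + o) = 7*(2*o) = 14*o)
s(g) = -4/5 (s(g) = -6*(-1/5) + 4*(-1/2) = 6/5 - 2 = -4/5)
110 + s(w(-5))/(-130 - 108) = 110 - 4/(5*(-130 - 108)) = 110 - 4/5/(-238) = 110 - 4/5*(-1/238) = 110 + 2/595 = 65452/595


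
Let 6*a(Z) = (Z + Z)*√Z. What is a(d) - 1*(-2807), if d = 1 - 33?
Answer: 2807 - 128*I*√2/3 ≈ 2807.0 - 60.34*I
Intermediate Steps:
d = -32
a(Z) = Z^(3/2)/3 (a(Z) = ((Z + Z)*√Z)/6 = ((2*Z)*√Z)/6 = (2*Z^(3/2))/6 = Z^(3/2)/3)
a(d) - 1*(-2807) = (-32)^(3/2)/3 - 1*(-2807) = (-128*I*√2)/3 + 2807 = -128*I*√2/3 + 2807 = 2807 - 128*I*√2/3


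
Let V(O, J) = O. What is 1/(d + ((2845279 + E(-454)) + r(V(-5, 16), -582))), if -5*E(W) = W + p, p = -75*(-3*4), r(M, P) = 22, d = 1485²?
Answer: 5/25252184 ≈ 1.9800e-7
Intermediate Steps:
d = 2205225
p = 900 (p = -(-900) = -75*(-12) = 900)
E(W) = -180 - W/5 (E(W) = -(W + 900)/5 = -(900 + W)/5 = -180 - W/5)
1/(d + ((2845279 + E(-454)) + r(V(-5, 16), -582))) = 1/(2205225 + ((2845279 + (-180 - ⅕*(-454))) + 22)) = 1/(2205225 + ((2845279 + (-180 + 454/5)) + 22)) = 1/(2205225 + ((2845279 - 446/5) + 22)) = 1/(2205225 + (14225949/5 + 22)) = 1/(2205225 + 14226059/5) = 1/(25252184/5) = 5/25252184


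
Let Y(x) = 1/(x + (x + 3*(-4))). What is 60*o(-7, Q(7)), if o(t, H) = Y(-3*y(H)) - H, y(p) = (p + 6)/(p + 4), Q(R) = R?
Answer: -2962/7 ≈ -423.14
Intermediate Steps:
y(p) = (6 + p)/(4 + p)
Y(x) = 1/(-12 + 2*x) (Y(x) = 1/(x + (x - 12)) = 1/(x + (-12 + x)) = 1/(-12 + 2*x))
o(t, H) = 1/(2*(-6 - 3*(6 + H)/(4 + H))) - H
60*o(-7, Q(7)) = 60*((-4 - 85*7 - 18*7²)/(6*(14 + 3*7))) = 60*((-4 - 595 - 18*49)/(6*(14 + 21))) = 60*((⅙)*(-4 - 595 - 882)/35) = 60*((⅙)*(1/35)*(-1481)) = 60*(-1481/210) = -2962/7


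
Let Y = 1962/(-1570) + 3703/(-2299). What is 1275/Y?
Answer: -2301011625/5162174 ≈ -445.74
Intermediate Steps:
Y = -5162174/1804715 (Y = 1962*(-1/1570) + 3703*(-1/2299) = -981/785 - 3703/2299 = -5162174/1804715 ≈ -2.8604)
1275/Y = 1275/(-5162174/1804715) = 1275*(-1804715/5162174) = -2301011625/5162174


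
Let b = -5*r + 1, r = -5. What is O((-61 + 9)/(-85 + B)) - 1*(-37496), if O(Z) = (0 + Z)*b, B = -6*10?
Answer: 5438272/145 ≈ 37505.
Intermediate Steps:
B = -60
b = 26 (b = -5*(-5) + 1 = 25 + 1 = 26)
O(Z) = 26*Z (O(Z) = (0 + Z)*26 = Z*26 = 26*Z)
O((-61 + 9)/(-85 + B)) - 1*(-37496) = 26*((-61 + 9)/(-85 - 60)) - 1*(-37496) = 26*(-52/(-145)) + 37496 = 26*(-52*(-1/145)) + 37496 = 26*(52/145) + 37496 = 1352/145 + 37496 = 5438272/145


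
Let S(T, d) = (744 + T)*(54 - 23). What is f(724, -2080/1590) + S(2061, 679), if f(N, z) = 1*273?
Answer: 87228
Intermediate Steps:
f(N, z) = 273
S(T, d) = 23064 + 31*T (S(T, d) = (744 + T)*31 = 23064 + 31*T)
f(724, -2080/1590) + S(2061, 679) = 273 + (23064 + 31*2061) = 273 + (23064 + 63891) = 273 + 86955 = 87228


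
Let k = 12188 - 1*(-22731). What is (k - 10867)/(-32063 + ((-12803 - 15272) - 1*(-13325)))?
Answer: -24052/46813 ≈ -0.51379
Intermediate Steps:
k = 34919 (k = 12188 + 22731 = 34919)
(k - 10867)/(-32063 + ((-12803 - 15272) - 1*(-13325))) = (34919 - 10867)/(-32063 + ((-12803 - 15272) - 1*(-13325))) = 24052/(-32063 + (-28075 + 13325)) = 24052/(-32063 - 14750) = 24052/(-46813) = 24052*(-1/46813) = -24052/46813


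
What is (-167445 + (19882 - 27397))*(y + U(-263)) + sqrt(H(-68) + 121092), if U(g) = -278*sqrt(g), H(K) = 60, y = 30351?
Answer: -5310210960 + 8*sqrt(1893) + 48638880*I*sqrt(263) ≈ -5.3102e+9 + 7.8879e+8*I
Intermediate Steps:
(-167445 + (19882 - 27397))*(y + U(-263)) + sqrt(H(-68) + 121092) = (-167445 + (19882 - 27397))*(30351 - 278*I*sqrt(263)) + sqrt(60 + 121092) = (-167445 - 7515)*(30351 - 278*I*sqrt(263)) + sqrt(121152) = -174960*(30351 - 278*I*sqrt(263)) + 8*sqrt(1893) = (-5310210960 + 48638880*I*sqrt(263)) + 8*sqrt(1893) = -5310210960 + 8*sqrt(1893) + 48638880*I*sqrt(263)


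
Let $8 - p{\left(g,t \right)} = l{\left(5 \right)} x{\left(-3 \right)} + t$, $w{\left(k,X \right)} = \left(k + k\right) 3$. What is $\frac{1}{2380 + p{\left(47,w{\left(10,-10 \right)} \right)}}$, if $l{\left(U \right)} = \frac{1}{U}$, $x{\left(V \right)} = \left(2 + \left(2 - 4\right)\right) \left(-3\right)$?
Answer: $\frac{1}{2328} \approx 0.00042955$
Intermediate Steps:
$w{\left(k,X \right)} = 6 k$ ($w{\left(k,X \right)} = 2 k 3 = 6 k$)
$x{\left(V \right)} = 0$ ($x{\left(V \right)} = \left(2 - 2\right) \left(-3\right) = 0 \left(-3\right) = 0$)
$p{\left(g,t \right)} = 8 - t$ ($p{\left(g,t \right)} = 8 - \left(\frac{1}{5} \cdot 0 + t\right) = 8 - \left(0 + t\right) = 8 - t$)
$\frac{1}{2380 + p{\left(47,w{\left(10,-10 \right)} \right)}} = \frac{1}{2380 + \left(8 - 6 \cdot 10\right)} = \frac{1}{2380 + \left(8 - 60\right)} = \frac{1}{2380 - 52} = \frac{1}{2328}$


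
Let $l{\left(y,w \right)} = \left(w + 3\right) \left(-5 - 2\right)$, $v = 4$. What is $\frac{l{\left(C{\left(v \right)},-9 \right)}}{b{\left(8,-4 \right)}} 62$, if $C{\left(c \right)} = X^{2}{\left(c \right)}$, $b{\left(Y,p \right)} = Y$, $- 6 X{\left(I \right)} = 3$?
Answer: $\frac{651}{2} \approx 325.5$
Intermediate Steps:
$X{\left(I \right)} = - \frac{1}{2}$ ($X{\left(I \right)} = \left(- \frac{1}{6}\right) 3 = - \frac{1}{2}$)
$C{\left(c \right)} = \frac{1}{4}$ ($C{\left(c \right)} = \left(- \frac{1}{2}\right)^{2} = \frac{1}{4}$)
$l{\left(y,w \right)} = -21 - 7 w$ ($l{\left(y,w \right)} = \left(3 + w\right) \left(-7\right) = -21 - 7 w$)
$\frac{l{\left(C{\left(v \right)},-9 \right)}}{b{\left(8,-4 \right)}} 62 = \frac{-21 - -63}{8} \cdot 62 = \left(-21 + 63\right) \frac{1}{8} \cdot 62 = 42 \cdot \frac{1}{8} \cdot 62 = \frac{21}{4} \cdot 62 = \frac{651}{2}$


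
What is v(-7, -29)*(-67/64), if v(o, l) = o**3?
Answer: 22981/64 ≈ 359.08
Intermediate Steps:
v(-7, -29)*(-67/64) = (-7)**3*(-67/64) = -(-22981)/64 = -343*(-67/64) = 22981/64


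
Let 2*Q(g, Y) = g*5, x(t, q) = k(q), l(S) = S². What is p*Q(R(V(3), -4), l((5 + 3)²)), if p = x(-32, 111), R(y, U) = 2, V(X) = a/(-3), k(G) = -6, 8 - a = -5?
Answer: -30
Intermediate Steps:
a = 13 (a = 8 - 1*(-5) = 8 + 5 = 13)
V(X) = -13/3 (V(X) = 13/(-3) = 13*(-⅓) = -13/3)
x(t, q) = -6
Q(g, Y) = 5*g/2 (Q(g, Y) = (g*5)/2 = (5*g)/2 = 5*g/2)
p = -6
p*Q(R(V(3), -4), l((5 + 3)²)) = -15*2 = -6*5 = -30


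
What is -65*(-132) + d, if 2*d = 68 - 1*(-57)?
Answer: 17285/2 ≈ 8642.5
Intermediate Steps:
d = 125/2 (d = (68 - 1*(-57))/2 = (68 + 57)/2 = (½)*125 = 125/2 ≈ 62.500)
-65*(-132) + d = -65*(-132) + 125/2 = 8580 + 125/2 = 17285/2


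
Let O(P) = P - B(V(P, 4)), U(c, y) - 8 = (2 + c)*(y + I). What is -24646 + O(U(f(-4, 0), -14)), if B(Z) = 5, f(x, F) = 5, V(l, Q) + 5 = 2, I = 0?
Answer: -24741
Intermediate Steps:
V(l, Q) = -3 (V(l, Q) = -5 + 2 = -3)
U(c, y) = 8 + y*(2 + c) (U(c, y) = 8 + (2 + c)*(y + 0) = 8 + (2 + c)*y = 8 + y*(2 + c))
O(P) = -5 + P (O(P) = P - 1*5 = P - 5 = -5 + P)
-24646 + O(U(f(-4, 0), -14)) = -24646 + (-5 + (8 + 2*(-14) + 5*(-14))) = -24646 + (-5 + (8 - 28 - 70)) = -24646 + (-5 - 90) = -24646 - 95 = -24741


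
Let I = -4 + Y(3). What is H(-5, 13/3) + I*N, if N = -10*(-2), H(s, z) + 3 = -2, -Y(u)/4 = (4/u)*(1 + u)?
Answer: -1535/3 ≈ -511.67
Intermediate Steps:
Y(u) = -16*(1 + u)/u (Y(u) = -4*4/u*(1 + u) = -16*(1 + u)/u)
H(s, z) = -5 (H(s, z) = -3 - 2 = -5)
N = 20
I = -76/3 (I = -4 + (-16 - 16/3) = -4 - 64/3 = -76/3 ≈ -25.333)
H(-5, 13/3) + I*N = -5 - 76/3*20 = -5 - 1520/3 = -1535/3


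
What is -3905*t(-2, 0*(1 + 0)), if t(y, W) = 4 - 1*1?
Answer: -11715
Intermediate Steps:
t(y, W) = 3 (t(y, W) = 4 - 1 = 3)
-3905*t(-2, 0*(1 + 0)) = -3905*3 = -11715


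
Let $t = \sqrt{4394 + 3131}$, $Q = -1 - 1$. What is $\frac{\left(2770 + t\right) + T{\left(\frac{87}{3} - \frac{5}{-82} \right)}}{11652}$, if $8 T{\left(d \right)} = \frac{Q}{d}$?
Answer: $\frac{4400593}{18511144} + \frac{5 \sqrt{301}}{11652} \approx 0.24517$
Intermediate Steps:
$Q = -2$ ($Q = -1 - 1 = -2$)
$T{\left(d \right)} = - \frac{1}{4 d}$ ($T{\left(d \right)} = \frac{\left(-2\right) \frac{1}{d}}{8} = - \frac{1}{4 d}$)
$t = 5 \sqrt{301}$ ($t = \sqrt{7525} = 5 \sqrt{301} \approx 86.747$)
$\frac{\left(2770 + t\right) + T{\left(\frac{87}{3} - \frac{5}{-82} \right)}}{11652} = \frac{\left(2770 + 5 \sqrt{301}\right) - \frac{1}{4 \left(\frac{87}{3} - \frac{5}{-82}\right)}}{11652} = \left(\left(2770 + 5 \sqrt{301}\right) - \frac{1}{4 \left(87 \cdot \frac{1}{3} - - \frac{5}{82}\right)}\right) \frac{1}{11652} = \left(\left(2770 + 5 \sqrt{301}\right) - \frac{1}{4 \left(29 + \frac{5}{82}\right)}\right) \frac{1}{11652} = \left(\left(2770 + 5 \sqrt{301}\right) - \frac{1}{4 \cdot \frac{2383}{82}}\right) \frac{1}{11652} = \left(\left(2770 + 5 \sqrt{301}\right) - \frac{41}{4766}\right) \frac{1}{11652} = \left(\frac{13201779}{4766} + 5 \sqrt{301}\right) \frac{1}{11652} = \frac{4400593}{18511144} + \frac{5 \sqrt{301}}{11652}$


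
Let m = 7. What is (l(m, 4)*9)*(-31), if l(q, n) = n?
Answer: -1116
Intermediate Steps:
(l(m, 4)*9)*(-31) = (4*9)*(-31) = 36*(-31) = -1116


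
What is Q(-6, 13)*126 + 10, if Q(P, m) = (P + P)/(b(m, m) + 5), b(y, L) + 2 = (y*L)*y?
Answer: 2561/275 ≈ 9.3127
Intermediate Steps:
b(y, L) = -2 + L*y**2 (b(y, L) = -2 + (y*L)*y = -2 + (L*y)*y = -2 + L*y**2)
Q(P, m) = 2*P/(3 + m**3) (Q(P, m) = (P + P)/((-2 + m*m**2) + 5) = (2*P)/((-2 + m**3) + 5) = (2*P)/(3 + m**3) = 2*P/(3 + m**3))
Q(-6, 13)*126 + 10 = (2*(-6)/(3 + 13**3))*126 + 10 = (2*(-6)/(3 + 2197))*126 + 10 = (2*(-6)/2200)*126 + 10 = (2*(-6)*(1/2200))*126 + 10 = -3/550*126 + 10 = -189/275 + 10 = 2561/275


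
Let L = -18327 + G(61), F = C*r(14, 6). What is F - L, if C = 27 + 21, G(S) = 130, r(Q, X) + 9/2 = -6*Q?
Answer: 13949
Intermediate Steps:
r(Q, X) = -9/2 - 6*Q
C = 48
F = -4248 (F = 48*(-9/2 - 6*14) = 48*(-9/2 - 84) = 48*(-177/2) = -4248)
L = -18197 (L = -18327 + 130 = -18197)
F - L = -4248 - 1*(-18197) = -4248 + 18197 = 13949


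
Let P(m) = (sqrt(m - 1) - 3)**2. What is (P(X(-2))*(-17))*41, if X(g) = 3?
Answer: -7667 + 4182*sqrt(2) ≈ -1752.8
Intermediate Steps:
P(m) = (-3 + sqrt(-1 + m))**2 (P(m) = (sqrt(-1 + m) - 3)**2 = (-3 + sqrt(-1 + m))**2)
(P(X(-2))*(-17))*41 = ((-3 + sqrt(-1 + 3))**2*(-17))*41 = ((-3 + sqrt(2))**2*(-17))*41 = -17*(-3 + sqrt(2))**2*41 = -697*(-3 + sqrt(2))**2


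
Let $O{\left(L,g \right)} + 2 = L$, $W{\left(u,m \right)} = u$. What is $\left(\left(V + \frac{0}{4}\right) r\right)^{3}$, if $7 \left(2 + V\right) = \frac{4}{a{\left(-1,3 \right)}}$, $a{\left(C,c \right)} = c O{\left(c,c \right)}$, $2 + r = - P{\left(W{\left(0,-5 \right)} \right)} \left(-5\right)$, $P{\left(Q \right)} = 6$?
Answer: $- \frac{3511808}{27} \approx -1.3007 \cdot 10^{5}$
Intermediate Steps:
$O{\left(L,g \right)} = -2 + L$
$r = 28$ ($r = -2 + \left(-1\right) 6 \left(-5\right) = -2 - -30 = -2 + 30 = 28$)
$a{\left(C,c \right)} = c \left(-2 + c\right)$
$V = - \frac{38}{21}$ ($V = -2 + \frac{4 \frac{1}{3 \left(-2 + 3\right)}}{7} = -2 + \frac{4 \frac{1}{3 \cdot 1}}{7} = -2 + \frac{4 \cdot \frac{1}{3}}{7} = -2 + \frac{1}{7} \cdot \frac{4}{3} = -2 + \frac{4}{21} = - \frac{38}{21} \approx -1.8095$)
$\left(\left(V + \frac{0}{4}\right) r\right)^{3} = \left(\left(- \frac{38}{21} + \frac{0}{4}\right) 28\right)^{3} = \left(\left(- \frac{38}{21} + 0 \cdot \frac{1}{4}\right) 28\right)^{3} = \left(\left(- \frac{38}{21} + 0\right) 28\right)^{3} = \left(\left(- \frac{38}{21}\right) 28\right)^{3} = \left(- \frac{152}{3}\right)^{3} = - \frac{3511808}{27}$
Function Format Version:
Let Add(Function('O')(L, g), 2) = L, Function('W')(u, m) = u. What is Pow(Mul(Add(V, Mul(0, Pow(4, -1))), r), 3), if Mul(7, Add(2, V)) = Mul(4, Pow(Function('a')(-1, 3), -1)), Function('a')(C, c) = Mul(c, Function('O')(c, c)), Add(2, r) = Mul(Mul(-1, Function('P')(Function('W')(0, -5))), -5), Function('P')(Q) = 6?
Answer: Rational(-3511808, 27) ≈ -1.3007e+5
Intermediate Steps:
Function('O')(L, g) = Add(-2, L)
r = 28 (r = Add(-2, Mul(Mul(-1, 6), -5)) = Add(-2, Mul(-6, -5)) = Add(-2, 30) = 28)
Function('a')(C, c) = Mul(c, Add(-2, c))
V = Rational(-38, 21) (V = Add(-2, Mul(Rational(1, 7), Mul(4, Pow(Mul(3, Add(-2, 3)), -1)))) = Add(-2, Mul(Rational(1, 7), Mul(4, Pow(Mul(3, 1), -1)))) = Add(-2, Mul(Rational(1, 7), Mul(4, Pow(3, -1)))) = Add(-2, Mul(Rational(1, 7), Mul(4, Rational(1, 3)))) = Add(-2, Mul(Rational(1, 7), Rational(4, 3))) = Add(-2, Rational(4, 21)) = Rational(-38, 21) ≈ -1.8095)
Pow(Mul(Add(V, Mul(0, Pow(4, -1))), r), 3) = Pow(Mul(Add(Rational(-38, 21), Mul(0, Pow(4, -1))), 28), 3) = Pow(Mul(Add(Rational(-38, 21), Mul(0, Rational(1, 4))), 28), 3) = Pow(Mul(Add(Rational(-38, 21), 0), 28), 3) = Pow(Mul(Rational(-38, 21), 28), 3) = Pow(Rational(-152, 3), 3) = Rational(-3511808, 27)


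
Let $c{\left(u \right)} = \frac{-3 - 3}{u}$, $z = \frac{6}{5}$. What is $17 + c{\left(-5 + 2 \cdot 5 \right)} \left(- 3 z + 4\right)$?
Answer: $\frac{413}{25} \approx 16.52$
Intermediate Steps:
$z = \frac{6}{5}$ ($z = 6 \cdot \frac{1}{5} = \frac{6}{5} \approx 1.2$)
$c{\left(u \right)} = - \frac{6}{u}$
$17 + c{\left(-5 + 2 \cdot 5 \right)} \left(- 3 z + 4\right) = 17 + - \frac{6}{-5 + 2 \cdot 5} \left(\left(-3\right) \frac{6}{5} + 4\right) = 17 + - \frac{6}{-5 + 10} \left(- \frac{18}{5} + 4\right) = 17 + - \frac{6}{5} \cdot \frac{2}{5} = 17 + \left(-6\right) \frac{1}{5} \cdot \frac{2}{5} = 17 - \frac{12}{25} = \frac{413}{25}$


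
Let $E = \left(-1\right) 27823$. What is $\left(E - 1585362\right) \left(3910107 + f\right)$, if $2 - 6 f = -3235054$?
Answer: $-7177516596355$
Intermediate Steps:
$f = 539176$ ($f = \frac{1}{3} - - \frac{1617527}{3} = \frac{1}{3} + \frac{1617527}{3} = 539176$)
$E = -27823$
$\left(E - 1585362\right) \left(3910107 + f\right) = \left(-27823 - 1585362\right) \left(3910107 + 539176\right) = \left(-1613185\right) 4449283 = -7177516596355$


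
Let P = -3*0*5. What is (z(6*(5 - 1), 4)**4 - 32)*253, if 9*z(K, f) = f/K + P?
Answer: -68840741123/8503056 ≈ -8096.0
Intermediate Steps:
P = 0 (P = 0*5 = 0)
z(K, f) = f/(9*K) (z(K, f) = (f/K + 0)/9 = (f/K)/9 = f/(9*K))
(z(6*(5 - 1), 4)**4 - 32)*253 = (((1/9)*4/(6*(5 - 1)))**4 - 32)*253 = (((1/9)*4/(6*4))**4 - 32)*253 = (((1/9)*4/24)**4 - 32)*253 = (((1/9)*4*(1/24))**4 - 32)*253 = ((1/54)**4 - 32)*253 = (1/8503056 - 32)*253 = -272097791/8503056*253 = -68840741123/8503056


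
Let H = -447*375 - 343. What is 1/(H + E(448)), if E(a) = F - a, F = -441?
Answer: -1/168857 ≈ -5.9222e-6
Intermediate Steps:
E(a) = -441 - a
H = -167968 (H = -167625 - 343 = -167968)
1/(H + E(448)) = 1/(-167968 + (-441 - 1*448)) = 1/(-167968 + (-441 - 448)) = 1/(-167968 - 889) = 1/(-168857) = -1/168857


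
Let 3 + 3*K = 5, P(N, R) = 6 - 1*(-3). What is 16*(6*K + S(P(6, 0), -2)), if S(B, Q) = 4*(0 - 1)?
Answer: 0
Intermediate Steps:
P(N, R) = 9 (P(N, R) = 6 + 3 = 9)
S(B, Q) = -4 (S(B, Q) = 4*(-1) = -4)
K = ⅔ (K = -1 + (⅓)*5 = -1 + 5/3 = ⅔ ≈ 0.66667)
16*(6*K + S(P(6, 0), -2)) = 16*(6*(⅔) - 4) = 16*(4 - 4) = 16*0 = 0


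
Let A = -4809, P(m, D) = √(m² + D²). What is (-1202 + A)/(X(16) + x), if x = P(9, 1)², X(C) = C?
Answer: -6011/98 ≈ -61.337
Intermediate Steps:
P(m, D) = √(D² + m²)
x = 82 (x = (√(1² + 9²))² = (√(1 + 81))² = (√82)² = 82)
(-1202 + A)/(X(16) + x) = (-1202 - 4809)/(16 + 82) = -6011/98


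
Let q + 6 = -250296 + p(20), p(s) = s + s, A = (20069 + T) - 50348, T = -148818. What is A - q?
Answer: 71165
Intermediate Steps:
A = -179097 (A = (20069 - 148818) - 50348 = -128749 - 50348 = -179097)
p(s) = 2*s
q = -250262 (q = -6 + (-250296 + 2*20) = -6 + (-250296 + 40) = -6 - 250256 = -250262)
A - q = -179097 - 1*(-250262) = -179097 + 250262 = 71165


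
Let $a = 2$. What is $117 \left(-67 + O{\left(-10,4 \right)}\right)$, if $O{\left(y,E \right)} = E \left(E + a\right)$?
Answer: $-5031$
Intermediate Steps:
$O{\left(y,E \right)} = E \left(2 + E\right)$ ($O{\left(y,E \right)} = E \left(E + 2\right) = E \left(2 + E\right)$)
$117 \left(-67 + O{\left(-10,4 \right)}\right) = 117 \left(-67 + 4 \left(2 + 4\right)\right) = 117 \left(-67 + 4 \cdot 6\right) = 117 \left(-67 + 24\right) = 117 \left(-43\right) = -5031$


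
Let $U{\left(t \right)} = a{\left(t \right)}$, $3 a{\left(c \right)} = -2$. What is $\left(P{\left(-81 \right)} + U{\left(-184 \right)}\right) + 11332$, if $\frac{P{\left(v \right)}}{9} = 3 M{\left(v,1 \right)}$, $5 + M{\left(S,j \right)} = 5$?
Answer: $\frac{33994}{3} \approx 11331.0$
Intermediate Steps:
$a{\left(c \right)} = - \frac{2}{3}$ ($a{\left(c \right)} = \frac{1}{3} \left(-2\right) = - \frac{2}{3}$)
$M{\left(S,j \right)} = 0$ ($M{\left(S,j \right)} = -5 + 5 = 0$)
$U{\left(t \right)} = - \frac{2}{3}$
$P{\left(v \right)} = 0$ ($P{\left(v \right)} = 9 \cdot 3 \cdot 0 = 9 \cdot 0 = 0$)
$\left(P{\left(-81 \right)} + U{\left(-184 \right)}\right) + 11332 = \left(0 - \frac{2}{3}\right) + 11332 = - \frac{2}{3} + 11332 = \frac{33994}{3}$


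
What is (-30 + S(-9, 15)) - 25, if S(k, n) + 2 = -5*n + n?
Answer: -117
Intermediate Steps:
S(k, n) = -2 - 4*n (S(k, n) = -2 + (-5*n + n) = -2 - 4*n)
(-30 + S(-9, 15)) - 25 = (-30 + (-2 - 4*15)) - 25 = (-30 + (-2 - 60)) - 25 = (-30 - 62) - 25 = -92 - 25 = -117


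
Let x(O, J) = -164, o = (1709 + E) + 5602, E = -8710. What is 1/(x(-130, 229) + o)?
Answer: -1/1563 ≈ -0.00063980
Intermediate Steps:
o = -1399 (o = (1709 - 8710) + 5602 = -7001 + 5602 = -1399)
1/(x(-130, 229) + o) = 1/(-164 - 1399) = 1/(-1563) = -1/1563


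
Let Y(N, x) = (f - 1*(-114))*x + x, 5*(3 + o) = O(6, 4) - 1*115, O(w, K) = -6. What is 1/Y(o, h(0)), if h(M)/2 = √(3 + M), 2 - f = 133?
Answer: -√3/96 ≈ -0.018042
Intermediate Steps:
f = -131 (f = 2 - 1*133 = 2 - 133 = -131)
h(M) = 2*√(3 + M)
o = -136/5 (o = -3 + (-6 - 1*115)/5 = -3 + (-6 - 115)/5 = -3 + (⅕)*(-121) = -3 - 121/5 = -136/5 ≈ -27.200)
Y(N, x) = -16*x (Y(N, x) = (-131 - 1*(-114))*x + x = (-131 + 114)*x + x = -17*x + x = -16*x)
1/Y(o, h(0)) = 1/(-32*√(3 + 0)) = 1/(-32*√3) = -√3/96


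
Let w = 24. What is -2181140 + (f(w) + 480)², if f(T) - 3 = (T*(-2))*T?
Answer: -1733579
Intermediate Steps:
f(T) = 3 - 2*T² (f(T) = 3 + (T*(-2))*T = 3 + (-2*T)*T = 3 - 2*T²)
-2181140 + (f(w) + 480)² = -2181140 + ((3 - 2*24²) + 480)² = -2181140 + ((3 - 2*576) + 480)² = -2181140 + ((3 - 1152) + 480)² = -2181140 + (-1149 + 480)² = -2181140 + (-669)² = -2181140 + 447561 = -1733579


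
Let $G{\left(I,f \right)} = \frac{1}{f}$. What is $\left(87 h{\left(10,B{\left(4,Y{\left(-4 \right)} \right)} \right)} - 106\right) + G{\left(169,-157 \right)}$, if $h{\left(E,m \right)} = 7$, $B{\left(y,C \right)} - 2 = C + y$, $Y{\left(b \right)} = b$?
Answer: $\frac{78970}{157} \approx 502.99$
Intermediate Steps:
$B{\left(y,C \right)} = 2 + C + y$ ($B{\left(y,C \right)} = 2 + \left(C + y\right) = 2 + C + y$)
$\left(87 h{\left(10,B{\left(4,Y{\left(-4 \right)} \right)} \right)} - 106\right) + G{\left(169,-157 \right)} = \left(87 \cdot 7 - 106\right) + \frac{1}{-157} = \left(609 - 106\right) - \frac{1}{157} = 503 - \frac{1}{157} = \frac{78970}{157}$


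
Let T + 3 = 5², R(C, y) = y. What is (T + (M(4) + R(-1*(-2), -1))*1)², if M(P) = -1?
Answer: 400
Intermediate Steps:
T = 22 (T = -3 + 5² = -3 + 25 = 22)
(T + (M(4) + R(-1*(-2), -1))*1)² = (22 + (-1 - 1)*1)² = (22 - 2*1)² = (22 - 2)² = 20² = 400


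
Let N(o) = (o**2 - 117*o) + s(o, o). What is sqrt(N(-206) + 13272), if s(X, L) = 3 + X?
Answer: sqrt(79607) ≈ 282.15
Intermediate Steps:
N(o) = 3 + o**2 - 116*o (N(o) = (o**2 - 117*o) + (3 + o) = 3 + o**2 - 116*o)
sqrt(N(-206) + 13272) = sqrt((3 + (-206)**2 - 116*(-206)) + 13272) = sqrt((3 + 42436 + 23896) + 13272) = sqrt(66335 + 13272) = sqrt(79607)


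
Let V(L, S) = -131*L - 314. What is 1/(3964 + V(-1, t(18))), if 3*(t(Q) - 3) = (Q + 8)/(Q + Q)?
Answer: 1/3781 ≈ 0.00026448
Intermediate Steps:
t(Q) = 3 + (8 + Q)/(6*Q) (t(Q) = 3 + ((Q + 8)/(Q + Q))/3 = 3 + ((8 + Q)/((2*Q)))/3 = 3 + ((8 + Q)*(1/(2*Q)))/3 = 3 + ((8 + Q)/(2*Q))/3 = 3 + (8 + Q)/(6*Q))
V(L, S) = -314 - 131*L
1/(3964 + V(-1, t(18))) = 1/(3964 + (-314 - 131*(-1))) = 1/(3964 + (-314 + 131)) = 1/(3964 - 183) = 1/3781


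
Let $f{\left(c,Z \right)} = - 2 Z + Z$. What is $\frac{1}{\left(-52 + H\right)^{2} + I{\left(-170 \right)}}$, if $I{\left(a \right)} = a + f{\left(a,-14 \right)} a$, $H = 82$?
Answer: $- \frac{1}{1650} \approx -0.00060606$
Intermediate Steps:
$f{\left(c,Z \right)} = - Z$
$I{\left(a \right)} = 15 a$ ($I{\left(a \right)} = a + \left(-1\right) \left(-14\right) a = a + 14 a = 15 a$)
$\frac{1}{\left(-52 + H\right)^{2} + I{\left(-170 \right)}} = \frac{1}{\left(-52 + 82\right)^{2} + 15 \left(-170\right)} = \frac{1}{30^{2} - 2550} = \frac{1}{900 - 2550} = \frac{1}{-1650} = - \frac{1}{1650}$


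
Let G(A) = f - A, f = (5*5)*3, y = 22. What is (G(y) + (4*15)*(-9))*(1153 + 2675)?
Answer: -1864236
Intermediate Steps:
f = 75 (f = 25*3 = 75)
G(A) = 75 - A
(G(y) + (4*15)*(-9))*(1153 + 2675) = ((75 - 1*22) + (4*15)*(-9))*(1153 + 2675) = ((75 - 22) + 60*(-9))*3828 = (53 - 540)*3828 = -487*3828 = -1864236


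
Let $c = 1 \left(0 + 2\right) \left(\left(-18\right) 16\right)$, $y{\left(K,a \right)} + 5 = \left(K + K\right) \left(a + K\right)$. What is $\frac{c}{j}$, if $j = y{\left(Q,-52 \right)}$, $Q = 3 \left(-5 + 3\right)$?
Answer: $- \frac{576}{691} \approx -0.83357$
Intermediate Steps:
$Q = -6$ ($Q = 3 \left(-2\right) = -6$)
$y{\left(K,a \right)} = -5 + 2 K \left(K + a\right)$ ($y{\left(K,a \right)} = -5 + \left(K + K\right) \left(a + K\right) = -5 + 2 K \left(K + a\right)$)
$j = 691$ ($j = -5 + 2 \left(-6\right)^{2} + 2 \left(-6\right) \left(-52\right) = -5 + 2 \cdot 36 + 624 = -5 + 72 + 624 = 691$)
$c = -576$ ($c = 1 \cdot 2 \left(-288\right) = 2 \left(-288\right) = -576$)
$\frac{c}{j} = - \frac{576}{691}$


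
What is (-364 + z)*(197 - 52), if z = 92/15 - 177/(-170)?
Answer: -5277449/102 ≈ -51740.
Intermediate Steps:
z = 3659/510 (z = 92*(1/15) - 177*(-1/170) = 92/15 + 177/170 = 3659/510 ≈ 7.1745)
(-364 + z)*(197 - 52) = (-364 + 3659/510)*(197 - 52) = -181981/510*145 = -5277449/102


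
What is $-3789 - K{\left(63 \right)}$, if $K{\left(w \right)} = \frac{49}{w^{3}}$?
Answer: $- \frac{19335268}{5103} \approx -3789.0$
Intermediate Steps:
$K{\left(w \right)} = \frac{49}{w^{3}}$
$-3789 - K{\left(63 \right)} = -3789 - \frac{49}{250047} = -3789 - 49 \cdot \frac{1}{250047} = -3789 - \frac{1}{5103} = - \frac{19335268}{5103}$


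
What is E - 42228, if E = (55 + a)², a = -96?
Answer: -40547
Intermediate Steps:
E = 1681 (E = (55 - 96)² = (-41)² = 1681)
E - 42228 = 1681 - 42228 = -40547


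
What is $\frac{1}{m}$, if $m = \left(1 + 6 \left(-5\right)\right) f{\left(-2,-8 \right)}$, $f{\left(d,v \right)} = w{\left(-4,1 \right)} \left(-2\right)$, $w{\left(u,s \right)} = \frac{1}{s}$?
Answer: $\frac{1}{58} \approx 0.017241$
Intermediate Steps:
$f{\left(d,v \right)} = -2$ ($f{\left(d,v \right)} = 1^{-1} \left(-2\right) = 1 \left(-2\right) = -2$)
$m = 58$ ($m = \left(1 + 6 \left(-5\right)\right) \left(-2\right) = \left(1 - 30\right) \left(-2\right) = \left(-29\right) \left(-2\right) = 58$)
$\frac{1}{m} = \frac{1}{58}$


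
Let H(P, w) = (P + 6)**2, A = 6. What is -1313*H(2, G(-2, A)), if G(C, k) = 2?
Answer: -84032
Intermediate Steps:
H(P, w) = (6 + P)**2
-1313*H(2, G(-2, A)) = -1313*(6 + 2)**2 = -1313*8**2 = -1313*64 = -84032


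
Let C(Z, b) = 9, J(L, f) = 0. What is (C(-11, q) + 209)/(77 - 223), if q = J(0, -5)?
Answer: -109/73 ≈ -1.4932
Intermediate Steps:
q = 0
(C(-11, q) + 209)/(77 - 223) = (9 + 209)/(77 - 223) = 218/(-146) = 218*(-1/146) = -109/73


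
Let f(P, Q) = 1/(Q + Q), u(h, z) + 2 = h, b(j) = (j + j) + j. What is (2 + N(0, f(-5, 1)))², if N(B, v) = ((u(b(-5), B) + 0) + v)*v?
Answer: 625/16 ≈ 39.063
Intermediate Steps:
b(j) = 3*j (b(j) = 2*j + j = 3*j)
u(h, z) = -2 + h
f(P, Q) = 1/(2*Q)
N(B, v) = v*(-17 + v) (N(B, v) = (((-2 + 3*(-5)) + 0) + v)*v = (((-2 - 15) + 0) + v)*v = ((-17 + 0) + v)*v = (-17 + v)*v = v*(-17 + v))
(2 + N(0, f(-5, 1)))² = (2 + ((½)/1)*(-17 + (½)/1))² = (2 + ((½)*1)*(-17 + (½)*1))² = (2 + (-17 + ½)/2)² = (2 + (½)*(-33/2))² = (2 - 33/4)² = (-25/4)² = 625/16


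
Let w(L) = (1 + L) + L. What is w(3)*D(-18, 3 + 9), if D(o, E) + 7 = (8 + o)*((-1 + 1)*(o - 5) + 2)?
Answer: -189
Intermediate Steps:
D(o, E) = 9 + 2*o (D(o, E) = -7 + (8 + o)*((-1 + 1)*(o - 5) + 2) = -7 + (8 + o)*(0*(-5 + o) + 2) = -7 + (8 + o)*(0 + 2) = -7 + (8 + o)*2 = -7 + (16 + 2*o) = 9 + 2*o)
w(L) = 1 + 2*L
w(3)*D(-18, 3 + 9) = (1 + 2*3)*(9 + 2*(-18)) = (1 + 6)*(9 - 36) = 7*(-27) = -189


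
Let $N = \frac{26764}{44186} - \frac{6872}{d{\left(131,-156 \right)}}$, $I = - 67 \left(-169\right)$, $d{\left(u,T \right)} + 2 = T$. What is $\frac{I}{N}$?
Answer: $\frac{19762564081}{76968726} \approx 256.76$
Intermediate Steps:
$d{\left(u,T \right)} = -2 + T$
$I = 11323$ ($I = \left(-1\right) \left(-11323\right) = 11323$)
$N = \frac{76968726}{1745347}$ ($N = \frac{26764}{44186} - \frac{6872}{-2 - 156} = 26764 \cdot \frac{1}{44186} - \frac{6872}{-158} = \frac{13382}{22093} - - \frac{3436}{79} = \frac{13382}{22093} + \frac{3436}{79} = \frac{76968726}{1745347} \approx 44.099$)
$\frac{I}{N} = \frac{11323}{\frac{76968726}{1745347}} = 11323 \cdot \frac{1745347}{76968726} = \frac{19762564081}{76968726}$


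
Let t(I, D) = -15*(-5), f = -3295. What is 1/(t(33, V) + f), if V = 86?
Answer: -1/3220 ≈ -0.00031056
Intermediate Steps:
t(I, D) = 75
1/(t(33, V) + f) = 1/(75 - 3295) = 1/(-3220) = -1/3220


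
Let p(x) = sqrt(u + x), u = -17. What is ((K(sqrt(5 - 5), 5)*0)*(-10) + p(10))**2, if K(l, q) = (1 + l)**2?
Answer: -7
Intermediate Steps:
p(x) = sqrt(-17 + x)
((K(sqrt(5 - 5), 5)*0)*(-10) + p(10))**2 = (((1 + sqrt(5 - 5))**2*0)*(-10) + sqrt(-17 + 10))**2 = (((1 + sqrt(0))**2*0)*(-10) + sqrt(-7))**2 = (((1 + 0)**2*0)*(-10) + I*sqrt(7))**2 = ((1**2*0)*(-10) + I*sqrt(7))**2 = ((1*0)*(-10) + I*sqrt(7))**2 = (0*(-10) + I*sqrt(7))**2 = (0 + I*sqrt(7))**2 = (I*sqrt(7))**2 = -7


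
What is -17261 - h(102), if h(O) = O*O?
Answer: -27665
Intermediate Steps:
h(O) = O²
-17261 - h(102) = -17261 - 1*102² = -17261 - 1*10404 = -17261 - 10404 = -27665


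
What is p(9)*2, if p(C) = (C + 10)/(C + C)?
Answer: 19/9 ≈ 2.1111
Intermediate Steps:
p(C) = (10 + C)/(2*C) (p(C) = (10 + C)/((2*C)) = (10 + C)*(1/(2*C)) = (10 + C)/(2*C))
p(9)*2 = ((½)*(10 + 9)/9)*2 = ((½)*(⅑)*19)*2 = (19/18)*2 = 19/9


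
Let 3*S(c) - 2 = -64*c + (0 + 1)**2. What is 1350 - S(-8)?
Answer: 3535/3 ≈ 1178.3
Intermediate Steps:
S(c) = 1 - 64*c/3 (S(c) = 2/3 + (-64*c + (0 + 1)**2)/3 = 2/3 + (-64*c + 1**2)/3 = 2/3 + (-64*c + 1)/3 = 2/3 + (1 - 64*c)/3 = 2/3 + (1/3 - 64*c/3) = 1 - 64*c/3)
1350 - S(-8) = 1350 - (1 - 64/3*(-8)) = 1350 - (1 + 512/3) = 1350 - 1*515/3 = 1350 - 515/3 = 3535/3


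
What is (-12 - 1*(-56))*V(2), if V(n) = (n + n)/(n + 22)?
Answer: 22/3 ≈ 7.3333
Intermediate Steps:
V(n) = 2*n/(22 + n) (V(n) = (2*n)/(22 + n) = 2*n/(22 + n))
(-12 - 1*(-56))*V(2) = (-12 - 1*(-56))*(2*2/(22 + 2)) = (-12 + 56)*(2*2/24) = 44*(2*2*(1/24)) = 44*(⅙) = 22/3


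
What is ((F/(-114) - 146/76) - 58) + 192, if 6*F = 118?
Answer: 22556/171 ≈ 131.91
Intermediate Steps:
F = 59/3 (F = (⅙)*118 = 59/3 ≈ 19.667)
((F/(-114) - 146/76) - 58) + 192 = (((59/3)/(-114) - 146/76) - 58) + 192 = (((59/3)*(-1/114) - 146*1/76) - 58) + 192 = ((-59/342 - 73/38) - 58) + 192 = (-358/171 - 58) + 192 = -10276/171 + 192 = 22556/171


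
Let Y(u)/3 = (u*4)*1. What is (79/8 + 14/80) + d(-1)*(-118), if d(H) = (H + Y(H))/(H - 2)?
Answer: -30077/60 ≈ -501.28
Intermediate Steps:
Y(u) = 12*u (Y(u) = 3*((u*4)*1) = 3*((4*u)*1) = 3*(4*u) = 12*u)
d(H) = 13*H/(-2 + H) (d(H) = (H + 12*H)/(H - 2) = (13*H)/(-2 + H) = 13*H/(-2 + H))
(79/8 + 14/80) + d(-1)*(-118) = (79/8 + 14/80) + (13*(-1)/(-2 - 1))*(-118) = (79*(⅛) + 14*(1/80)) + (13*(-1)/(-3))*(-118) = (79/8 + 7/40) + (13*(-1)*(-⅓))*(-118) = 201/20 + (13/3)*(-118) = 201/20 - 1534/3 = -30077/60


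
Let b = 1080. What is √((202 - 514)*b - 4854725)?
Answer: I*√5191685 ≈ 2278.5*I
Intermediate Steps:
√((202 - 514)*b - 4854725) = √((202 - 514)*1080 - 4854725) = √(-312*1080 - 4854725) = √(-336960 - 4854725) = √(-5191685) = I*√5191685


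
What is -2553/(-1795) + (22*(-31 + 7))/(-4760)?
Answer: 327501/213605 ≈ 1.5332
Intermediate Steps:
-2553/(-1795) + (22*(-31 + 7))/(-4760) = -2553*(-1/1795) + (22*(-24))*(-1/4760) = 2553/1795 - 528*(-1/4760) = 2553/1795 + 66/595 = 327501/213605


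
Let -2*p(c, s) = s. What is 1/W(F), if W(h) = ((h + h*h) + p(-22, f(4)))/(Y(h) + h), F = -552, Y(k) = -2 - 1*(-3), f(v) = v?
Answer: -551/304150 ≈ -0.0018116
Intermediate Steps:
p(c, s) = -s/2
Y(k) = 1 (Y(k) = -2 + 3 = 1)
W(h) = (-2 + h + h²)/(1 + h) (W(h) = ((h + h*h) - ½*4)/(1 + h) = ((h + h²) - 2)/(1 + h) = (-2 + h + h²)/(1 + h))
1/W(F) = 1/((-2 - 552 + (-552)²)/(1 - 552)) = 1/((-2 - 552 + 304704)/(-551)) = 1/(-1/551*304150) = 1/(-304150/551) = -551/304150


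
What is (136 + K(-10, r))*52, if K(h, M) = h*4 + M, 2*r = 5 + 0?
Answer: 5122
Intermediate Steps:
r = 5/2 (r = (5 + 0)/2 = (½)*5 = 5/2 ≈ 2.5000)
K(h, M) = M + 4*h (K(h, M) = 4*h + M = M + 4*h)
(136 + K(-10, r))*52 = (136 + (5/2 + 4*(-10)))*52 = (136 + (5/2 - 40))*52 = (136 - 75/2)*52 = (197/2)*52 = 5122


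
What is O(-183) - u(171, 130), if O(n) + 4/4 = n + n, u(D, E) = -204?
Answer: -163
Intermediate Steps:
O(n) = -1 + 2*n (O(n) = -1 + (n + n) = -1 + 2*n)
O(-183) - u(171, 130) = (-1 + 2*(-183)) - 1*(-204) = (-1 - 366) + 204 = -367 + 204 = -163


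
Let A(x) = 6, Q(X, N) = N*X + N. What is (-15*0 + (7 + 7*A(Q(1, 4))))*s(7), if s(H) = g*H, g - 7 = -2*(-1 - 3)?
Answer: 5145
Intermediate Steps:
Q(X, N) = N + N*X
g = 15 (g = 7 - 2*(-1 - 3) = 7 - 2*(-4) = 7 + 8 = 15)
s(H) = 15*H
(-15*0 + (7 + 7*A(Q(1, 4))))*s(7) = (-15*0 + (7 + 7*6))*(15*7) = (0 + (7 + 42))*105 = (0 + 49)*105 = 49*105 = 5145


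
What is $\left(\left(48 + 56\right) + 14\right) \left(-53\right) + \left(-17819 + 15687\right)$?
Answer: $-8386$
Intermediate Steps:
$\left(\left(48 + 56\right) + 14\right) \left(-53\right) + \left(-17819 + 15687\right) = \left(104 + 14\right) \left(-53\right) - 2132 = 118 \left(-53\right) - 2132 = -6254 - 2132 = -8386$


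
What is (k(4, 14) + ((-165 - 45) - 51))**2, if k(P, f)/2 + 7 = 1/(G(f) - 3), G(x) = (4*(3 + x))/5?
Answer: 212139225/2809 ≈ 75521.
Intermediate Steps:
G(x) = 12/5 + 4*x/5 (G(x) = (12 + 4*x)*(1/5) = 12/5 + 4*x/5)
k(P, f) = -14 + 2/(-3/5 + 4*f/5) (k(P, f) = -14 + 2/((12/5 + 4*f/5) - 3) = -14 + 2/(-3/5 + 4*f/5))
(k(4, 14) + ((-165 - 45) - 51))**2 = (4*(13 - 14*14)/(-3 + 4*14) + ((-165 - 45) - 51))**2 = (4*(13 - 196)/(-3 + 56) + (-210 - 51))**2 = (4*(-183)/53 - 261)**2 = (4*(1/53)*(-183) - 261)**2 = (-732/53 - 261)**2 = (-14565/53)**2 = 212139225/2809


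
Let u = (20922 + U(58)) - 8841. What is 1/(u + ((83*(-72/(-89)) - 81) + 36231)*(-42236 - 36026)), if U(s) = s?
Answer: -89/252262859041 ≈ -3.5281e-10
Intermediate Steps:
u = 12139 (u = (20922 + 58) - 8841 = 20980 - 8841 = 12139)
1/(u + ((83*(-72/(-89)) - 81) + 36231)*(-42236 - 36026)) = 1/(12139 + ((83*(-72/(-89)) - 81) + 36231)*(-42236 - 36026)) = 1/(12139 + ((83*(-72*(-1/89)) - 81) + 36231)*(-78262)) = 1/(12139 + ((83*(72/89) - 81) + 36231)*(-78262)) = 1/(12139 + ((5976/89 - 81) + 36231)*(-78262)) = 1/(12139 + (-1233/89 + 36231)*(-78262)) = 1/(12139 + (3223326/89)*(-78262)) = 1/(12139 - 252263939412/89) = 1/(-252262859041/89) = -89/252262859041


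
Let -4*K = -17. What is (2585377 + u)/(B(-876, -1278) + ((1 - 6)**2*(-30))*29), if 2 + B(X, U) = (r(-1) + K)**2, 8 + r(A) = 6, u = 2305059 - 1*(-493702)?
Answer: -86146208/347951 ≈ -247.58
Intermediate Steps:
u = 2798761 (u = 2305059 + 493702 = 2798761)
r(A) = -2 (r(A) = -8 + 6 = -2)
K = 17/4 (K = -1/4*(-17) = 17/4 ≈ 4.2500)
B(X, U) = 49/16 (B(X, U) = -2 + (-2 + 17/4)**2 = -2 + (9/4)**2 = -2 + 81/16 = 49/16)
(2585377 + u)/(B(-876, -1278) + ((1 - 6)**2*(-30))*29) = (2585377 + 2798761)/(49/16 + ((1 - 6)**2*(-30))*29) = 5384138/(49/16 + ((-5)**2*(-30))*29) = 5384138/(49/16 + (25*(-30))*29) = 5384138/(49/16 - 750*29) = 5384138/(49/16 - 21750) = 5384138/(-347951/16) = 5384138*(-16/347951) = -86146208/347951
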